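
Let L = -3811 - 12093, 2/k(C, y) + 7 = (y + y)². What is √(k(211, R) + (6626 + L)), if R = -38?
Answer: 2*I*√8577345995/1923 ≈ 96.322*I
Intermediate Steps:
k(C, y) = 2/(-7 + 4*y²) (k(C, y) = 2/(-7 + (y + y)²) = 2/(-7 + (2*y)²) = 2/(-7 + 4*y²))
L = -15904
√(k(211, R) + (6626 + L)) = √(2/(-7 + 4*(-38)²) + (6626 - 15904)) = √(2/(-7 + 4*1444) - 9278) = √(2/(-7 + 5776) - 9278) = √(2/5769 - 9278) = √(-53524780/5769) = 2*I*√8577345995/1923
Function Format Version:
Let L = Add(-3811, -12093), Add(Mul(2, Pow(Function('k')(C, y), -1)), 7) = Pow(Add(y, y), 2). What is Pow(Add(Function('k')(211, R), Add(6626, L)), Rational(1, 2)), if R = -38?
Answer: Mul(Rational(2, 1923), I, Pow(8577345995, Rational(1, 2))) ≈ Mul(96.322, I)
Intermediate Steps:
Function('k')(C, y) = Mul(2, Pow(Add(-7, Mul(4, Pow(y, 2))), -1)) (Function('k')(C, y) = Mul(2, Pow(Add(-7, Pow(Add(y, y), 2)), -1)) = Mul(2, Pow(Add(-7, Pow(Mul(2, y), 2)), -1)) = Mul(2, Pow(Add(-7, Mul(4, Pow(y, 2))), -1)))
L = -15904
Pow(Add(Function('k')(211, R), Add(6626, L)), Rational(1, 2)) = Pow(Add(Mul(2, Pow(Add(-7, Mul(4, Pow(-38, 2))), -1)), Add(6626, -15904)), Rational(1, 2)) = Pow(Add(Mul(2, Pow(Add(-7, Mul(4, 1444)), -1)), -9278), Rational(1, 2)) = Pow(Add(Mul(2, Pow(Add(-7, 5776), -1)), -9278), Rational(1, 2)) = Pow(Add(Mul(2, Pow(5769, -1)), -9278), Rational(1, 2)) = Pow(Add(Mul(2, Rational(1, 5769)), -9278), Rational(1, 2)) = Pow(Add(Rational(2, 5769), -9278), Rational(1, 2)) = Pow(Rational(-53524780, 5769), Rational(1, 2)) = Mul(Rational(2, 1923), I, Pow(8577345995, Rational(1, 2)))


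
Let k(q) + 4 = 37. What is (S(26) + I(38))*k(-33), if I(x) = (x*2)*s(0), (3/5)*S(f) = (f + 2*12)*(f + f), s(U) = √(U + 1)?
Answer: 145508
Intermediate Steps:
k(q) = 33 (k(q) = -4 + 37 = 33)
s(U) = √(1 + U)
S(f) = 10*f*(24 + f)/3 (S(f) = 5*((f + 2*12)*(f + f))/3 = 5*((f + 24)*(2*f))/3 = 5*((24 + f)*(2*f))/3 = 5*(2*f*(24 + f))/3 = 10*f*(24 + f)/3)
I(x) = 2*x (I(x) = (x*2)*√(1 + 0) = (2*x)*√1 = (2*x)*1 = 2*x)
(S(26) + I(38))*k(-33) = ((10/3)*26*(24 + 26) + 2*38)*33 = ((10/3)*26*50 + 76)*33 = (13000/3 + 76)*33 = (13228/3)*33 = 145508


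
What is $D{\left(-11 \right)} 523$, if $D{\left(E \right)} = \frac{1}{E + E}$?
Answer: $- \frac{523}{22} \approx -23.773$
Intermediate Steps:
$D{\left(E \right)} = \frac{1}{2 E}$
$D{\left(-11 \right)} 523 = \frac{1}{2 \left(-11\right)} 523 = \frac{1}{2} \left(- \frac{1}{11}\right) 523 = \left(- \frac{1}{22}\right) 523 = - \frac{523}{22}$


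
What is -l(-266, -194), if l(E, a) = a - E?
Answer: -72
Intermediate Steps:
-l(-266, -194) = -(-194 - 1*(-266)) = -(-194 + 266) = -1*72 = -72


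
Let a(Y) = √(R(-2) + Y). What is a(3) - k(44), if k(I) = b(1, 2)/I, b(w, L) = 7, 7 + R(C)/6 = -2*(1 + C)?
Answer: -7/44 + 3*I*√3 ≈ -0.15909 + 5.1962*I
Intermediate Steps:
R(C) = -54 - 12*C (R(C) = -42 + 6*(-2*(1 + C)) = -42 + 6*(-2 - 2*C) = -42 + (-12 - 12*C) = -54 - 12*C)
a(Y) = √(-30 + Y) (a(Y) = √((-54 - 12*(-2)) + Y) = √((-54 + 24) + Y) = √(-30 + Y))
k(I) = 7/I
a(3) - k(44) = √(-30 + 3) - 7/44 = √(-27) - 7/44 = 3*I*√3 - 1*7/44 = 3*I*√3 - 7/44 = -7/44 + 3*I*√3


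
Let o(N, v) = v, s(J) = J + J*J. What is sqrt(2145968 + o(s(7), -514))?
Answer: sqrt(2145454) ≈ 1464.7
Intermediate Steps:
s(J) = J + J**2
sqrt(2145968 + o(s(7), -514)) = sqrt(2145968 - 514) = sqrt(2145454)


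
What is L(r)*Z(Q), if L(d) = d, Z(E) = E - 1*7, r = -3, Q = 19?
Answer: -36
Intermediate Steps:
Z(E) = -7 + E (Z(E) = E - 7 = -7 + E)
L(r)*Z(Q) = -3*(-7 + 19) = -3*12 = -36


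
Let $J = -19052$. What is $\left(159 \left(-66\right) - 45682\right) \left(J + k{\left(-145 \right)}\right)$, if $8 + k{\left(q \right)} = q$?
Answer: $1078860080$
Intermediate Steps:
$k{\left(q \right)} = -8 + q$
$\left(159 \left(-66\right) - 45682\right) \left(J + k{\left(-145 \right)}\right) = \left(159 \left(-66\right) - 45682\right) \left(-19052 - 153\right) = \left(-10494 - 45682\right) \left(-19052 - 153\right) = \left(-56176\right) \left(-19205\right) = 1078860080$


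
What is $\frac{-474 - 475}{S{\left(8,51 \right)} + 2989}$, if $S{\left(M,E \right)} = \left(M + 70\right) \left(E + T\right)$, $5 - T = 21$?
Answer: $- \frac{949}{5719} \approx -0.16594$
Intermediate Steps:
$T = -16$ ($T = 5 - 21 = -16$)
$S{\left(M,E \right)} = \left(-16 + E\right) \left(70 + M\right)$ ($S{\left(M,E \right)} = \left(M + 70\right) \left(E - 16\right) = \left(70 + M\right) \left(-16 + E\right) = \left(-16 + E\right) \left(70 + M\right)$)
$\frac{-474 - 475}{S{\left(8,51 \right)} + 2989} = \frac{-474 - 475}{\left(-1120 - 128 + 70 \cdot 51 + 51 \cdot 8\right) + 2989} = - \frac{949}{\left(-1120 - 128 + 3570 + 408\right) + 2989} = - \frac{949}{2730 + 2989} = - \frac{949}{5719}$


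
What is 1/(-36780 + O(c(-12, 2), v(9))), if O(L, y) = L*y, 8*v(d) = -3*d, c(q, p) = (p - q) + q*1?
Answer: -4/147147 ≈ -2.7184e-5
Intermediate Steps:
c(q, p) = p (c(q, p) = (p - q) + q = p)
v(d) = -3*d/8 (v(d) = (-3*d)/8 = -3*d/8)
1/(-36780 + O(c(-12, 2), v(9))) = 1/(-36780 + 2*(-3/8*9)) = 1/(-36780 + 2*(-27/8)) = 1/(-36780 - 27/4) = 1/(-147147/4) = -4/147147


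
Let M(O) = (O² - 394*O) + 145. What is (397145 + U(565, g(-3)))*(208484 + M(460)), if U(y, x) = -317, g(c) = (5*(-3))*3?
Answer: 94837526892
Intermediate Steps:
M(O) = 145 + O² - 394*O
g(c) = -45 (g(c) = -15*3 = -45)
(397145 + U(565, g(-3)))*(208484 + M(460)) = (397145 - 317)*(208484 + (145 + 460² - 394*460)) = 396828*(208484 + (145 + 211600 - 181240)) = 396828*(208484 + 30505) = 396828*238989 = 94837526892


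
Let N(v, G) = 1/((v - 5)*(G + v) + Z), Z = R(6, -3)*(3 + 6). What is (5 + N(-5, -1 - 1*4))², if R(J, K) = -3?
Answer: 133956/5329 ≈ 25.137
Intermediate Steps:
Z = -27 (Z = -3*(3 + 6) = -3*9 = -27)
N(v, G) = 1/(-27 + (-5 + v)*(G + v)) (N(v, G) = 1/((v - 5)*(G + v) - 27) = 1/((-5 + v)*(G + v) - 27) = 1/(-27 + (-5 + v)*(G + v)))
(5 + N(-5, -1 - 1*4))² = (5 + 1/(-27 + (-5)² - 5*(-1 - 1*4) - 5*(-5) + (-1 - 1*4)*(-5)))² = (5 + 1/(-27 + 25 - 5*(-1 - 4) + 25 + (-1 - 4)*(-5)))² = (5 + 1/(-27 + 25 - 5*(-5) + 25 - 5*(-5)))² = (5 + 1/(-27 + 25 + 25 + 25 + 25))² = (5 + 1/73)² = (366/73)² = 133956/5329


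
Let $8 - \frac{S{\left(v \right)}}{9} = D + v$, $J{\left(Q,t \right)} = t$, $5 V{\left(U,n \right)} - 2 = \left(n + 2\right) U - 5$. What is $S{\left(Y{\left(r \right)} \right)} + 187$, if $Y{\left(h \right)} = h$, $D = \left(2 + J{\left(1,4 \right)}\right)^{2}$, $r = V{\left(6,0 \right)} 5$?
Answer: $-146$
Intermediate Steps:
$V{\left(U,n \right)} = - \frac{3}{5} + \frac{U \left(2 + n\right)}{5}$ ($V{\left(U,n \right)} = \frac{2}{5} + \frac{\left(n + 2\right) U - 5}{5} = \frac{2}{5} + \frac{\left(2 + n\right) U - 5}{5} = \frac{2}{5} + \frac{U \left(2 + n\right) - 5}{5} = \frac{2}{5} + \frac{-5 + U \left(2 + n\right)}{5} = \frac{2}{5} + \left(-1 + \frac{U \left(2 + n\right)}{5}\right) = - \frac{3}{5} + \frac{U \left(2 + n\right)}{5}$)
$r = 9$ ($r = \left(- \frac{3}{5} + \frac{2}{5} \cdot 6 + \frac{1}{5} \cdot 6 \cdot 0\right) 5 = \left(- \frac{3}{5} + \frac{12}{5} + 0\right) 5 = \frac{9}{5} \cdot 5 = 9$)
$D = 36$ ($D = \left(2 + 4\right)^{2} = 6^{2} = 36$)
$S{\left(v \right)} = -252 - 9 v$ ($S{\left(v \right)} = 72 - 9 \left(36 + v\right) = 72 - \left(324 + 9 v\right) = -252 - 9 v$)
$S{\left(Y{\left(r \right)} \right)} + 187 = \left(-252 - 81\right) + 187 = -333 + 187 = -146$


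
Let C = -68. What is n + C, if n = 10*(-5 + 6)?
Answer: -58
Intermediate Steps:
n = 10 (n = 10*1 = 10)
n + C = 10 - 68 = -58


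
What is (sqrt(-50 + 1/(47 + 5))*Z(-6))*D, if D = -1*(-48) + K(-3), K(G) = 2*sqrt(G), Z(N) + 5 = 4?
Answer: sqrt(101361)/13 - 24*I*sqrt(33787)/13 ≈ 24.49 - 339.35*I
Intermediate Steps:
Z(N) = -1 (Z(N) = -5 + 4 = -1)
D = 48 + 2*I*sqrt(3) (D = -1*(-48) + 2*sqrt(-3) = 48 + 2*(I*sqrt(3)) = 48 + 2*I*sqrt(3) ≈ 48.0 + 3.4641*I)
(sqrt(-50 + 1/(47 + 5))*Z(-6))*D = (sqrt(-50 + 1/(47 + 5))*(-1))*(48 + 2*I*sqrt(3)) = (sqrt(-50 + 1/52)*(-1))*(48 + 2*I*sqrt(3)) = (sqrt(-2599/52)*(-1))*(48 + 2*I*sqrt(3)) = ((I*sqrt(33787)/26)*(-1))*(48 + 2*I*sqrt(3)) = (-I*sqrt(33787)/26)*(48 + 2*I*sqrt(3)) = -I*sqrt(33787)*(48 + 2*I*sqrt(3))/26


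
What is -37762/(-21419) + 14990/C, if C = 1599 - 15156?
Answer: 190868624/290377383 ≈ 0.65731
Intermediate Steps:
C = -13557
-37762/(-21419) + 14990/C = -37762/(-21419) + 14990/(-13557) = -37762*(-1/21419) + 14990*(-1/13557) = 37762/21419 - 14990/13557 = 190868624/290377383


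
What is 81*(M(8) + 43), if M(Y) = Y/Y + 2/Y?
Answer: 14337/4 ≈ 3584.3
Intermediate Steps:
M(Y) = 1 + 2/Y
81*(M(8) + 43) = 81*((2 + 8)/8 + 43) = 81*((1/8)*10 + 43) = 81*(5/4 + 43) = 81*(177/4) = 14337/4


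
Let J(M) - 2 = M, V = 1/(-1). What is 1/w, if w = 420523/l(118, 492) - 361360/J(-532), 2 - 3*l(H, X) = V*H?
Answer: 2120/23733159 ≈ 8.9327e-5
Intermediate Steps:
V = -1
J(M) = 2 + M
l(H, X) = ⅔ + H/3 (l(H, X) = ⅔ - (-1)*H/3 = ⅔ + H/3)
w = 23733159/2120 (w = 420523/(⅔ + (⅓)*118) - 361360/(2 - 532) = 420523/(⅔ + 118/3) - 361360/(-530) = 420523/40 - 361360*(-1/530) = 420523*(1/40) + 36136/53 = 420523/40 + 36136/53 = 23733159/2120 ≈ 11195.)
1/w = 1/(23733159/2120) = 2120/23733159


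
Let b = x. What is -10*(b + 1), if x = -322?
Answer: 3210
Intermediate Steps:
b = -322
-10*(b + 1) = -10*(-322 + 1) = -10*(-321) = 3210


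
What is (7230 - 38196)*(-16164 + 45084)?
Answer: -895536720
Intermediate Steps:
(7230 - 38196)*(-16164 + 45084) = -30966*28920 = -895536720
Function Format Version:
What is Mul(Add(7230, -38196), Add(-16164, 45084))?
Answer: -895536720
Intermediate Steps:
Mul(Add(7230, -38196), Add(-16164, 45084)) = Mul(-30966, 28920) = -895536720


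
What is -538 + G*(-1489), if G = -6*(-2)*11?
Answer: -197086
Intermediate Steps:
G = 132 (G = 12*11 = 132)
-538 + G*(-1489) = -538 + 132*(-1489) = -538 - 196548 = -197086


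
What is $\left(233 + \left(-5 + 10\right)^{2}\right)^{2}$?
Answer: $66564$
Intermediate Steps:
$\left(233 + \left(-5 + 10\right)^{2}\right)^{2} = \left(233 + 5^{2}\right)^{2} = \left(233 + 25\right)^{2} = 258^{2} = 66564$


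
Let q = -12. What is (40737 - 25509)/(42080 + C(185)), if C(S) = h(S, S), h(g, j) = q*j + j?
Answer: 15228/40045 ≈ 0.38027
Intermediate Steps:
h(g, j) = -11*j (h(g, j) = -12*j + j = -11*j)
C(S) = -11*S
(40737 - 25509)/(42080 + C(185)) = (40737 - 25509)/(42080 - 11*185) = 15228/(42080 - 2035) = 15228/40045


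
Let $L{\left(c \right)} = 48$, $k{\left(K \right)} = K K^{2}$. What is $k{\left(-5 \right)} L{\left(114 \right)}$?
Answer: $-6000$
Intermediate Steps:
$k{\left(K \right)} = K^{3}$
$k{\left(-5 \right)} L{\left(114 \right)} = \left(-5\right)^{3} \cdot 48 = \left(-125\right) 48 = -6000$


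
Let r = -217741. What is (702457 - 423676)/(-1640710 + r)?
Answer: -278781/1858451 ≈ -0.15001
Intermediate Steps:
(702457 - 423676)/(-1640710 + r) = (702457 - 423676)/(-1640710 - 217741) = 278781/(-1858451) = 278781*(-1/1858451) = -278781/1858451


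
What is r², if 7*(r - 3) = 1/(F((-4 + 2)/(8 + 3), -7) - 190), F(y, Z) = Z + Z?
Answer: 18344089/2039184 ≈ 8.9958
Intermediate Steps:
F(y, Z) = 2*Z
r = 4283/1428 (r = 3 + 1/(7*(2*(-7) - 190)) = 3 + 1/(7*(-14 - 190)) = 3 + (⅐)/(-204) = 3 + (⅐)*(-1/204) = 3 - 1/1428 = 4283/1428 ≈ 2.9993)
r² = (4283/1428)² = 18344089/2039184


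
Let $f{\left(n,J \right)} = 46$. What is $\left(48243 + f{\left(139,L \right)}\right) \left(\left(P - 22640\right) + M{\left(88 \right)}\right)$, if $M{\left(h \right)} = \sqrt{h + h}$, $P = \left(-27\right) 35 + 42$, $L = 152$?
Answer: $-1136867927 + 193156 \sqrt{11} \approx -1.1362 \cdot 10^{9}$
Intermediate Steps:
$P = -903$ ($P = -945 + 42 = -903$)
$M{\left(h \right)} = \sqrt{2} \sqrt{h}$ ($M{\left(h \right)} = \sqrt{2 h} = \sqrt{2} \sqrt{h}$)
$\left(48243 + f{\left(139,L \right)}\right) \left(\left(P - 22640\right) + M{\left(88 \right)}\right) = \left(48243 + 46\right) \left(\left(-903 - 22640\right) + \sqrt{2} \sqrt{88}\right) = 48289 \left(\left(-903 - 22640\right) + \sqrt{2} \cdot 2 \sqrt{22}\right) = 48289 \left(-23543 + 4 \sqrt{11}\right) = -1136867927 + 193156 \sqrt{11}$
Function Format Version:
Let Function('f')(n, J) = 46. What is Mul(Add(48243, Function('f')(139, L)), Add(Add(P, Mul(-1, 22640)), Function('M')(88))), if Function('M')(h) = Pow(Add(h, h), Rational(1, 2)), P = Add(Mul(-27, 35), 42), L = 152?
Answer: Add(-1136867927, Mul(193156, Pow(11, Rational(1, 2)))) ≈ -1.1362e+9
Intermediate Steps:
P = -903 (P = Add(-945, 42) = -903)
Function('M')(h) = Mul(Pow(2, Rational(1, 2)), Pow(h, Rational(1, 2))) (Function('M')(h) = Pow(Mul(2, h), Rational(1, 2)) = Mul(Pow(2, Rational(1, 2)), Pow(h, Rational(1, 2))))
Mul(Add(48243, Function('f')(139, L)), Add(Add(P, Mul(-1, 22640)), Function('M')(88))) = Mul(Add(48243, 46), Add(Add(-903, Mul(-1, 22640)), Mul(Pow(2, Rational(1, 2)), Pow(88, Rational(1, 2))))) = Mul(48289, Add(Add(-903, -22640), Mul(Pow(2, Rational(1, 2)), Mul(2, Pow(22, Rational(1, 2)))))) = Mul(48289, Add(-23543, Mul(4, Pow(11, Rational(1, 2))))) = Add(-1136867927, Mul(193156, Pow(11, Rational(1, 2))))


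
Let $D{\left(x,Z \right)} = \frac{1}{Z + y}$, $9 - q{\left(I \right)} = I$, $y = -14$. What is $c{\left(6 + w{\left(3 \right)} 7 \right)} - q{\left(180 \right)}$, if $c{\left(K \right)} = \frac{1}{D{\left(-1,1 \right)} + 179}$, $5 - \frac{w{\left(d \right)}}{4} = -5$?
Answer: $\frac{397759}{2326} \approx 171.01$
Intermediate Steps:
$w{\left(d \right)} = 40$ ($w{\left(d \right)} = 20 - -20 = 20 + 20 = 40$)
$q{\left(I \right)} = 9 - I$
$D{\left(x,Z \right)} = \frac{1}{-14 + Z}$ ($D{\left(x,Z \right)} = \frac{1}{Z - 14} = \frac{1}{-14 + Z}$)
$c{\left(K \right)} = \frac{13}{2326}$ ($c{\left(K \right)} = \frac{1}{\frac{1}{-14 + 1} + 179} = \frac{1}{\frac{1}{-13} + 179} = \frac{1}{- \frac{1}{13} + 179} = \frac{1}{\frac{2326}{13}} = \frac{13}{2326}$)
$c{\left(6 + w{\left(3 \right)} 7 \right)} - q{\left(180 \right)} = \frac{13}{2326} - \left(9 - 180\right) = \frac{13}{2326} - -171 = \frac{13}{2326} + 171 = \frac{397759}{2326}$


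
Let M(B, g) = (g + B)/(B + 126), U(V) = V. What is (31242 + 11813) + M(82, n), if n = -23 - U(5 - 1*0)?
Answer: 4477747/104 ≈ 43055.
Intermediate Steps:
n = -28 (n = -23 - (5 - 1*0) = -23 - (5 + 0) = -23 - 1*5 = -23 - 5 = -28)
M(B, g) = (B + g)/(126 + B)
(31242 + 11813) + M(82, n) = (31242 + 11813) + (82 - 28)/(126 + 82) = 43055 + 54/208 = 43055 + (1/208)*54 = 43055 + 27/104 = 4477747/104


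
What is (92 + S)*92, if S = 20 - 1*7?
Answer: 9660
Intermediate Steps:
S = 13 (S = 20 - 7 = 13)
(92 + S)*92 = (92 + 13)*92 = 105*92 = 9660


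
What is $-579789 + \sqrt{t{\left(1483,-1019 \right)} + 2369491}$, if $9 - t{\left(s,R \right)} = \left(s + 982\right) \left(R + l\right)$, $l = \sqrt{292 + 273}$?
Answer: $-579789 + \sqrt{4881335 - 2465 \sqrt{565}} \approx -5.7759 \cdot 10^{5}$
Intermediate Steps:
$l = \sqrt{565} \approx 23.77$
$t{\left(s,R \right)} = 9 - \left(982 + s\right) \left(R + \sqrt{565}\right)$ ($t{\left(s,R \right)} = 9 - \left(s + 982\right) \left(R + \sqrt{565}\right) = 9 - \left(982 + s\right) \left(R + \sqrt{565}\right)$)
$-579789 + \sqrt{t{\left(1483,-1019 \right)} + 2369491} = -579789 + \sqrt{\left(9 - -1000658 - 982 \sqrt{565} - \left(-1019\right) 1483 - 1483 \sqrt{565}\right) + 2369491} = -579789 + \sqrt{\left(9 + 1000658 - 982 \sqrt{565} + 1511177 - 1483 \sqrt{565}\right) + 2369491} = -579789 + \sqrt{\left(2511844 - 2465 \sqrt{565}\right) + 2369491} = -579789 + \sqrt{4881335 - 2465 \sqrt{565}}$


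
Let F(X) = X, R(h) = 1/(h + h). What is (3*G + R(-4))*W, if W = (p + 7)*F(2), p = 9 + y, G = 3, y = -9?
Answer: 497/4 ≈ 124.25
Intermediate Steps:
R(h) = 1/(2*h)
p = 0 (p = 9 - 9 = 0)
W = 14 (W = (0 + 7)*2 = 7*2 = 14)
(3*G + R(-4))*W = (3*3 + (1/2)/(-4))*14 = (9 + (1/2)*(-1/4))*14 = (9 - 1/8)*14 = (71/8)*14 = 497/4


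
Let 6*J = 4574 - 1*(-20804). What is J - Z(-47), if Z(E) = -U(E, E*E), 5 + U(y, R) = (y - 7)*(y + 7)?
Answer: 19154/3 ≈ 6384.7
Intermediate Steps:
J = 12689/3 (J = (4574 - 1*(-20804))/6 = (4574 + 20804)/6 = (⅙)*25378 = 12689/3 ≈ 4229.7)
U(y, R) = -5 + (-7 + y)*(7 + y) (U(y, R) = -5 + (y - 7)*(y + 7) = -5 + (-7 + y)*(7 + y))
Z(E) = 54 - E² (Z(E) = -(-54 + E²) = 54 - E²)
J - Z(-47) = 12689/3 - (54 - 1*(-47)²) = 12689/3 - (54 - 1*2209) = 12689/3 - (54 - 2209) = 12689/3 - 1*(-2155) = 12689/3 + 2155 = 19154/3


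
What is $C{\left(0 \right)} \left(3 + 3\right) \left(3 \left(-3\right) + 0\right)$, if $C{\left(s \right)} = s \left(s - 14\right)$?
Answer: $0$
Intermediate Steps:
$C{\left(s \right)} = s \left(-14 + s\right)$ ($C{\left(s \right)} = s \left(s - 14\right) = s \left(-14 + s\right)$)
$C{\left(0 \right)} \left(3 + 3\right) \left(3 \left(-3\right) + 0\right) = 0 \left(-14 + 0\right) \left(3 + 3\right) \left(3 \left(-3\right) + 0\right) = 0 \left(-14\right) 6 \left(-9 + 0\right) = 0 \cdot 6 \left(-9\right) = 0 \left(-54\right) = 0$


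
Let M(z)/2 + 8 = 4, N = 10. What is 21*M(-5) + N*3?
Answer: -138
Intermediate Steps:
M(z) = -8 (M(z) = -16 + 2*4 = -16 + 8 = -8)
21*M(-5) + N*3 = 21*(-8) + 10*3 = -168 + 30 = -138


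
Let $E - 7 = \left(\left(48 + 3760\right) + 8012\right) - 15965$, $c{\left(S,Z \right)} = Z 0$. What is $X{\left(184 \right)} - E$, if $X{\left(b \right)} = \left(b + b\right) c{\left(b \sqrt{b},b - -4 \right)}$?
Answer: $4138$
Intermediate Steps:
$c{\left(S,Z \right)} = 0$
$E = -4138$ ($E = 7 + \left(\left(\left(48 + 3760\right) + 8012\right) - 15965\right) = 7 + \left(\left(3808 + 8012\right) - 15965\right) = 7 + \left(11820 - 15965\right) = 7 - 4145 = -4138$)
$X{\left(b \right)} = 0$ ($X{\left(b \right)} = \left(b + b\right) 0 = 2 b 0 = 0$)
$X{\left(184 \right)} - E = 0 - -4138 = 0 + 4138 = 4138$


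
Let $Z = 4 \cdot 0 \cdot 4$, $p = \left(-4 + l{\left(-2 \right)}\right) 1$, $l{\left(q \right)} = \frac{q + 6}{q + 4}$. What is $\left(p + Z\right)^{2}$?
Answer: $4$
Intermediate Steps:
$l{\left(q \right)} = \frac{6 + q}{4 + q}$
$p = -2$ ($p = \left(-4 + \frac{6 - 2}{4 - 2}\right) 1 = \left(-4 + \frac{1}{2} \cdot 4\right) 1 = \left(-4 + 2\right) 1 = \left(-2\right) 1 = -2$)
$Z = 0$ ($Z = 0 \cdot 4 = 0$)
$\left(p + Z\right)^{2} = \left(-2 + 0\right)^{2} = \left(-2\right)^{2} = 4$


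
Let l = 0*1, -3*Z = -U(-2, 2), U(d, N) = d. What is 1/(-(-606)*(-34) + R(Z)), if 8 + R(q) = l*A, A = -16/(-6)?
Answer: -1/20612 ≈ -4.8515e-5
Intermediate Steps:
Z = -⅔ (Z = -(-1)*(-2)/3 = -⅓*2 = -⅔ ≈ -0.66667)
A = 8/3 (A = -16*(-⅙) = 8/3 ≈ 2.6667)
l = 0
R(q) = -8 (R(q) = -8 + 0*(8/3) = -8 + 0 = -8)
1/(-(-606)*(-34) + R(Z)) = 1/(-(-606)*(-34) - 8) = 1/(-1*20604 - 8) = 1/(-20604 - 8) = 1/(-20612) = -1/20612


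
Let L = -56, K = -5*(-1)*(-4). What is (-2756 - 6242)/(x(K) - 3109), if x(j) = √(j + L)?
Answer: 27974782/9665957 + 17996*I*√19/9665957 ≈ 2.8942 + 0.0081154*I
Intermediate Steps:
K = -20 (K = 5*(-4) = -20)
x(j) = √(-56 + j) (x(j) = √(j - 56) = √(-56 + j))
(-2756 - 6242)/(x(K) - 3109) = (-2756 - 6242)/(√(-56 - 20) - 3109) = -8998/(√(-76) - 3109) = -8998/(2*I*√19 - 3109) = -8998/(-3109 + 2*I*√19)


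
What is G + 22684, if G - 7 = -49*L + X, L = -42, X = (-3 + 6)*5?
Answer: 24764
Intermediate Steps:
X = 15 (X = 3*5 = 15)
G = 2080 (G = 7 + (-49*(-42) + 15) = 7 + (2058 + 15) = 7 + 2073 = 2080)
G + 22684 = 2080 + 22684 = 24764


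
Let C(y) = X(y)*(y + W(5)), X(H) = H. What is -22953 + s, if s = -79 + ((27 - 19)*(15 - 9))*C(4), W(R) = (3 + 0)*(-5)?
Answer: -25144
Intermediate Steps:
W(R) = -15 (W(R) = 3*(-5) = -15)
C(y) = y*(-15 + y) (C(y) = y*(y - 15) = y*(-15 + y))
s = -2191 (s = -79 + ((27 - 19)*(15 - 9))*(4*(-15 + 4)) = -79 + (8*6)*(4*(-11)) = -79 + 48*(-44) = -79 - 2112 = -2191)
-22953 + s = -22953 - 2191 = -25144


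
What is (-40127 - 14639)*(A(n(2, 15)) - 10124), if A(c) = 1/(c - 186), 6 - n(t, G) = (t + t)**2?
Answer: 54336223815/98 ≈ 5.5445e+8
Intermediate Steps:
n(t, G) = 6 - 4*t**2 (n(t, G) = 6 - (t + t)**2 = 6 - (2*t)**2 = 6 - 4*t**2)
A(c) = 1/(-186 + c)
(-40127 - 14639)*(A(n(2, 15)) - 10124) = (-40127 - 14639)*(1/(-186 + (6 - 4*2**2)) - 10124) = -54766*(1/(-186 + (6 - 4*4)) - 10124) = -54766*(1/(-186 + (6 - 16)) - 10124) = -54766*(1/(-186 - 10) - 10124) = -54766*(1/(-196) - 10124) = -54766*(-1/196 - 10124) = -54766*(-1984305/196) = 54336223815/98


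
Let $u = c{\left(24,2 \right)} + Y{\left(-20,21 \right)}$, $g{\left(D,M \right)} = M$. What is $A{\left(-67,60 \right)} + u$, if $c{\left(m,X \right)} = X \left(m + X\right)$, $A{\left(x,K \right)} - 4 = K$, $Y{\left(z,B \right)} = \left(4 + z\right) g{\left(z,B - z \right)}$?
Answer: $-540$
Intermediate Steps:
$Y{\left(z,B \right)} = \left(4 + z\right) \left(B - z\right)$
$A{\left(x,K \right)} = 4 + K$
$c{\left(m,X \right)} = X \left(X + m\right)$
$u = -604$ ($u = 2 \left(2 + 24\right) + \left(4 - 20\right) \left(21 - -20\right) = 2 \cdot 26 - 16 \left(21 + 20\right) = 52 - 656 = -604$)
$A{\left(-67,60 \right)} + u = \left(4 + 60\right) - 604 = 64 - 604 = -540$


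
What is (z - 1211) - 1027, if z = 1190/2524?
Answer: -2823761/1262 ≈ -2237.5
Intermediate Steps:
z = 595/1262 (z = 1190*(1/2524) = 595/1262 ≈ 0.47147)
(z - 1211) - 1027 = (595/1262 - 1211) - 1027 = -1527687/1262 - 1027 = -2823761/1262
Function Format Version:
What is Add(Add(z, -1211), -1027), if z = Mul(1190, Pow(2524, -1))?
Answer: Rational(-2823761, 1262) ≈ -2237.5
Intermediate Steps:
z = Rational(595, 1262) (z = Mul(1190, Rational(1, 2524)) = Rational(595, 1262) ≈ 0.47147)
Add(Add(z, -1211), -1027) = Add(Add(Rational(595, 1262), -1211), -1027) = Add(Rational(-1527687, 1262), -1027) = Rational(-2823761, 1262)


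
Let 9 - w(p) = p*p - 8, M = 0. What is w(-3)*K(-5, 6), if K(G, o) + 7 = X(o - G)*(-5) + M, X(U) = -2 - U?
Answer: 464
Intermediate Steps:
w(p) = 17 - p**2 (w(p) = 9 - (p*p - 8) = 9 - (p**2 - 8) = 9 - (-8 + p**2) = 9 + (8 - p**2) = 17 - p**2)
K(G, o) = 3 - 5*G + 5*o (K(G, o) = -7 + ((-2 - (o - G))*(-5) + 0) = -7 + ((-2 + (G - o))*(-5) + 0) = -7 + ((-2 + G - o)*(-5) + 0) = -7 + ((10 - 5*G + 5*o) + 0) = -7 + (10 - 5*G + 5*o) = 3 - 5*G + 5*o)
w(-3)*K(-5, 6) = (17 - 1*(-3)**2)*(3 - 5*(-5) + 5*6) = (17 - 1*9)*(3 + 25 + 30) = (17 - 9)*58 = 8*58 = 464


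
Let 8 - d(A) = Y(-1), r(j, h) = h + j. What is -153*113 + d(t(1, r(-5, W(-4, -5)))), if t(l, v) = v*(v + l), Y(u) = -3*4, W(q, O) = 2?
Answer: -17269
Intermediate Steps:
Y(u) = -12
t(l, v) = v*(l + v)
d(A) = 20 (d(A) = 8 - 1*(-12) = 8 + 12 = 20)
-153*113 + d(t(1, r(-5, W(-4, -5)))) = -153*113 + 20 = -17289 + 20 = -17269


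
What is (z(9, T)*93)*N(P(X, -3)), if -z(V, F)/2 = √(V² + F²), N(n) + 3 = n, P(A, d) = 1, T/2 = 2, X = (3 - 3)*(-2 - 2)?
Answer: 372*√97 ≈ 3663.8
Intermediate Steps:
X = 0 (X = 0*(-4) = 0)
T = 4 (T = 2*2 = 4)
N(n) = -3 + n
z(V, F) = -2*√(F² + V²) (z(V, F) = -2*√(V² + F²) = -2*√(F² + V²))
(z(9, T)*93)*N(P(X, -3)) = (-2*√(4² + 9²)*93)*(-3 + 1) = (-2*√(16 + 81)*93)*(-2) = (-2*√97*93)*(-2) = -186*√97*(-2) = 372*√97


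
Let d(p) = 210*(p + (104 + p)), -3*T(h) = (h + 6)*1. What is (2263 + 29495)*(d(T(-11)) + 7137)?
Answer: 942482166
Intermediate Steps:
T(h) = -2 - h/3 (T(h) = -(h + 6)/3 = -(6 + h)/3 = -2 - h/3)
d(p) = 21840 + 420*p (d(p) = 210*(104 + 2*p) = 21840 + 420*p)
(2263 + 29495)*(d(T(-11)) + 7137) = (2263 + 29495)*((21840 + 420*(-2 - 1/3*(-11))) + 7137) = 31758*((21840 + 420*(-2 + 11/3)) + 7137) = 31758*((21840 + 420*(5/3)) + 7137) = 31758*((21840 + 700) + 7137) = 31758*(22540 + 7137) = 31758*29677 = 942482166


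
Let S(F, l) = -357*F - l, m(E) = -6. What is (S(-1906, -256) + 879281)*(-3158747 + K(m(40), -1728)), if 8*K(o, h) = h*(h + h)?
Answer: -3763060902729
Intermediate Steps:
S(F, l) = -l - 357*F
K(o, h) = h²/4 (K(o, h) = (h*(h + h))/8 = (h*(2*h))/8 = (2*h²)/8 = h²/4)
(S(-1906, -256) + 879281)*(-3158747 + K(m(40), -1728)) = ((-1*(-256) - 357*(-1906)) + 879281)*(-3158747 + (¼)*(-1728)²) = ((256 + 680442) + 879281)*(-3158747 + (¼)*2985984) = (680698 + 879281)*(-3158747 + 746496) = 1559979*(-2412251) = -3763060902729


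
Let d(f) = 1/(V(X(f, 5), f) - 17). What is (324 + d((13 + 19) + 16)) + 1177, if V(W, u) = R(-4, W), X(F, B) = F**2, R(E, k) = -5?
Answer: 33021/22 ≈ 1501.0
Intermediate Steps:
V(W, u) = -5
d(f) = -1/22 (d(f) = 1/(-5 - 17) = 1/(-22) = -1/22)
(324 + d((13 + 19) + 16)) + 1177 = (324 - 1/22) + 1177 = 7127/22 + 1177 = 33021/22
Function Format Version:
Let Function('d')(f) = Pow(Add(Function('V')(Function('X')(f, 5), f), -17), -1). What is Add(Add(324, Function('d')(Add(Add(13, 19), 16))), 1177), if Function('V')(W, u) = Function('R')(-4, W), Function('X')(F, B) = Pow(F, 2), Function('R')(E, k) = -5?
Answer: Rational(33021, 22) ≈ 1501.0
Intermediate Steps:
Function('V')(W, u) = -5
Function('d')(f) = Rational(-1, 22) (Function('d')(f) = Pow(Add(-5, -17), -1) = Pow(-22, -1) = Rational(-1, 22))
Add(Add(324, Function('d')(Add(Add(13, 19), 16))), 1177) = Add(Add(324, Rational(-1, 22)), 1177) = Add(Rational(7127, 22), 1177) = Rational(33021, 22)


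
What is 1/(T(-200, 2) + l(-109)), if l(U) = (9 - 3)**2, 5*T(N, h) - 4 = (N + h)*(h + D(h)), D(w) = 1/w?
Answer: -5/311 ≈ -0.016077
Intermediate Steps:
D(w) = 1/w
T(N, h) = 4/5 + (N + h)*(h + 1/h)/5 (T(N, h) = 4/5 + ((N + h)*(h + 1/h))/5 = 4/5 + (N + h)*(h + 1/h)/5)
l(U) = 36 (l(U) = 6**2 = 36)
1/(T(-200, 2) + l(-109)) = 1/((1/5)*(-200 + 2*(5 + 2**2 - 200*2))/2 + 36) = 1/((1/5)*(1/2)*(-200 + 2*(5 + 4 - 400)) + 36) = 1/((1/5)*(1/2)*(-200 + 2*(-391)) + 36) = 1/((1/5)*(1/2)*(-200 - 782) + 36) = 1/((1/5)*(1/2)*(-982) + 36) = 1/(-491/5 + 36) = 1/(-311/5) = -5/311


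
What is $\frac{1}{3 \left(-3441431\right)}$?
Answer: $- \frac{1}{10324293} \approx -9.6859 \cdot 10^{-8}$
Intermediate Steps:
$\frac{1}{3 \left(-3441431\right)} = \frac{1}{-10324293} = - \frac{1}{10324293}$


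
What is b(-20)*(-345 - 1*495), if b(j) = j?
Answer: 16800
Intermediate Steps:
b(-20)*(-345 - 1*495) = -20*(-345 - 1*495) = -20*(-345 - 495) = -20*(-840) = 16800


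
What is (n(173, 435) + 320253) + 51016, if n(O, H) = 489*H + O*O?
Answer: 613913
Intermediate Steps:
n(O, H) = O² + 489*H (n(O, H) = 489*H + O² = O² + 489*H)
(n(173, 435) + 320253) + 51016 = ((173² + 489*435) + 320253) + 51016 = ((29929 + 212715) + 320253) + 51016 = (242644 + 320253) + 51016 = 562897 + 51016 = 613913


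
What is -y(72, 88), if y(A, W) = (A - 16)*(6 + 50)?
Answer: -3136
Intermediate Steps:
y(A, W) = -896 + 56*A (y(A, W) = (-16 + A)*56 = -896 + 56*A)
-y(72, 88) = -(-896 + 56*72) = -(-896 + 4032) = -1*3136 = -3136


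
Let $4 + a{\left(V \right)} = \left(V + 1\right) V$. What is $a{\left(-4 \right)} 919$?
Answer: $7352$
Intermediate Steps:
$a{\left(V \right)} = -4 + V \left(1 + V\right)$ ($a{\left(V \right)} = -4 + \left(V + 1\right) V = -4 + \left(1 + V\right) V = -4 + V \left(1 + V\right)$)
$a{\left(-4 \right)} 919 = \left(-4 - 4 + \left(-4\right)^{2}\right) 919 = \left(-4 - 4 + 16\right) 919 = 8 \cdot 919 = 7352$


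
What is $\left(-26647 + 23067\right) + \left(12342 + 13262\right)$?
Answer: $22024$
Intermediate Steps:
$\left(-26647 + 23067\right) + \left(12342 + 13262\right) = -3580 + 25604 = 22024$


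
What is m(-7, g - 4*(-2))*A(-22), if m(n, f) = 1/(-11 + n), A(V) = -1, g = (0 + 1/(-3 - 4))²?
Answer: 1/18 ≈ 0.055556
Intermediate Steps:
g = 1/49 (g = (0 + 1/(-7))² = (0 - ⅐)² = (-⅐)² = 1/49 ≈ 0.020408)
m(-7, g - 4*(-2))*A(-22) = -1/(-11 - 7) = -1/(-18) = -1/18*(-1) = 1/18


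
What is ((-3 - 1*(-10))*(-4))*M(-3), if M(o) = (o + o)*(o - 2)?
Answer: -840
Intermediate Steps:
M(o) = 2*o*(-2 + o) (M(o) = (2*o)*(-2 + o) = 2*o*(-2 + o))
((-3 - 1*(-10))*(-4))*M(-3) = ((-3 - 1*(-10))*(-4))*(2*(-3)*(-2 - 3)) = ((-3 + 10)*(-4))*(2*(-3)*(-5)) = (7*(-4))*30 = -28*30 = -840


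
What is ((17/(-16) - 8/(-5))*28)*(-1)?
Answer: -301/20 ≈ -15.050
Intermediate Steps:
((17/(-16) - 8/(-5))*28)*(-1) = ((17*(-1/16) - 8*(-⅕))*28)*(-1) = ((-17/16 + 8/5)*28)*(-1) = ((43/80)*28)*(-1) = (301/20)*(-1) = -301/20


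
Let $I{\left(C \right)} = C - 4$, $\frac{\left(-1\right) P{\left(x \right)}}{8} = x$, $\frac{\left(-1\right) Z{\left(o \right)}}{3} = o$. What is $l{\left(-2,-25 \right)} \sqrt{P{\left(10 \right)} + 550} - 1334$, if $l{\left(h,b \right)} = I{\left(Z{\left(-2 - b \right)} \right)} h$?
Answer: $-1334 + 146 \sqrt{470} \approx 1831.2$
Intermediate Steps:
$Z{\left(o \right)} = - 3 o$
$P{\left(x \right)} = - 8 x$
$I{\left(C \right)} = -4 + C$
$l{\left(h,b \right)} = h \left(2 + 3 b\right)$ ($l{\left(h,b \right)} = \left(-4 - 3 \left(-2 - b\right)\right) h = \left(-4 + \left(6 + 3 b\right)\right) h = \left(2 + 3 b\right) h = h \left(2 + 3 b\right)$)
$l{\left(-2,-25 \right)} \sqrt{P{\left(10 \right)} + 550} - 1334 = - 2 \left(2 + 3 \left(-25\right)\right) \sqrt{\left(-8\right) 10 + 550} - 1334 = - 2 \left(2 - 75\right) \sqrt{-80 + 550} - 1334 = \left(-2\right) \left(-73\right) \sqrt{470} - 1334 = 146 \sqrt{470} - 1334 = -1334 + 146 \sqrt{470}$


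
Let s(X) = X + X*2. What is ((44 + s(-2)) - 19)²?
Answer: 361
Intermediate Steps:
s(X) = 3*X (s(X) = X + 2*X = 3*X)
((44 + s(-2)) - 19)² = ((44 + 3*(-2)) - 19)² = ((44 - 6) - 19)² = (38 - 19)² = 19² = 361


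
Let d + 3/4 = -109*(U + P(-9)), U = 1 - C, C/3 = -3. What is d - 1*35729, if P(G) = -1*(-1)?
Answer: -147715/4 ≈ -36929.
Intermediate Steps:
C = -9 (C = 3*(-3) = -9)
P(G) = 1
U = 10 (U = 1 - 1*(-9) = 1 + 9 = 10)
d = -4799/4 (d = -¾ - 109*(10 + 1) = -¾ - 109*11 = -¾ - 1199 = -4799/4 ≈ -1199.8)
d - 1*35729 = -4799/4 - 1*35729 = -4799/4 - 35729 = -147715/4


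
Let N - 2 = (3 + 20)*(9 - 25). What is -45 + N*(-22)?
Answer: 8007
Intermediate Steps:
N = -366 (N = 2 + (3 + 20)*(9 - 25) = 2 + 23*(-16) = 2 - 368 = -366)
-45 + N*(-22) = -45 - 366*(-22) = -45 + 8052 = 8007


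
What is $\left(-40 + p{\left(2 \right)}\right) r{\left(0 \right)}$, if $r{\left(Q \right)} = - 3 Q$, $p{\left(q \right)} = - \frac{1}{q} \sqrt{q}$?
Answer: $0$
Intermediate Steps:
$p{\left(q \right)} = - \frac{1}{\sqrt{q}}$
$\left(-40 + p{\left(2 \right)}\right) r{\left(0 \right)} = \left(-40 - \frac{1}{\sqrt{2}}\right) \left(\left(-3\right) 0\right) = \left(-40 - \frac{\sqrt{2}}{2}\right) 0 = 0$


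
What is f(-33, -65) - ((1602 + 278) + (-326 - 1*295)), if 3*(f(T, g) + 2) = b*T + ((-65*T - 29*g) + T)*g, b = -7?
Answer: -263357/3 ≈ -87786.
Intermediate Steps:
f(T, g) = -2 - 7*T/3 + g*(-64*T - 29*g)/3 (f(T, g) = -2 + (-7*T + ((-65*T - 29*g) + T)*g)/3 = -2 + (-7*T + (-64*T - 29*g)*g)/3 = -2 + (-7*T + g*(-64*T - 29*g))/3 = -2 + (-7*T/3 + g*(-64*T - 29*g)/3) = -2 - 7*T/3 + g*(-64*T - 29*g)/3)
f(-33, -65) - ((1602 + 278) + (-326 - 1*295)) = (-2 - 29/3*(-65)**2 - 7/3*(-33) - 64/3*(-33)*(-65)) - ((1602 + 278) + (-326 - 1*295)) = (-2 - 29/3*4225 + 77 - 45760) - (1880 + (-326 - 295)) = (-2 - 122525/3 + 77 - 45760) - (1880 - 621) = -259580/3 - 1*1259 = -259580/3 - 1259 = -263357/3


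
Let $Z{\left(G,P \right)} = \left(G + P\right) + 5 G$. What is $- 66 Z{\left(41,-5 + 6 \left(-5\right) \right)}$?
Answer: $-13926$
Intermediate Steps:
$Z{\left(G,P \right)} = P + 6 G$
$- 66 Z{\left(41,-5 + 6 \left(-5\right) \right)} = - 66 \left(\left(-5 + 6 \left(-5\right)\right) + 6 \cdot 41\right) = - 66 \left(\left(-5 - 30\right) + 246\right) = - 66 \left(-35 + 246\right) = \left(-66\right) 211 = -13926$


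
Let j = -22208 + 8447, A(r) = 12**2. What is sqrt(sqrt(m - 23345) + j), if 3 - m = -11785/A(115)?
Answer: sqrt(-495396 + 3*I*sqrt(3349463))/6 ≈ 0.65005 + 117.31*I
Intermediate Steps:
A(r) = 144
j = -13761
m = 12217/144 (m = 3 - (-11785)/144 = 3 - 1*(-11785/144) = 3 + 11785/144 = 12217/144 ≈ 84.840)
sqrt(sqrt(m - 23345) + j) = sqrt(sqrt(12217/144 - 23345) - 13761) = sqrt(sqrt(-3349463/144) - 13761) = sqrt(I*sqrt(3349463)/12 - 13761) = sqrt(-13761 + I*sqrt(3349463)/12)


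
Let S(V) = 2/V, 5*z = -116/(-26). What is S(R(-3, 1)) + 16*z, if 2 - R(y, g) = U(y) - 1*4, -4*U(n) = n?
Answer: 20008/1365 ≈ 14.658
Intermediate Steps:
U(n) = -n/4
R(y, g) = 6 + y/4 (R(y, g) = 2 - (-y/4 - 1*4) = 2 - (-y/4 - 4) = 2 - (-4 - y/4) = 2 + (4 + y/4) = 6 + y/4)
z = 58/65 (z = (-116/(-26))/5 = (-116*(-1/26))/5 = (1/5)*(58/13) = 58/65 ≈ 0.89231)
S(R(-3, 1)) + 16*z = 2/(6 + (1/4)*(-3)) + 16*(58/65) = 2/(6 - 3/4) + 928/65 = 2/(21/4) + 928/65 = 2*(4/21) + 928/65 = 8/21 + 928/65 = 20008/1365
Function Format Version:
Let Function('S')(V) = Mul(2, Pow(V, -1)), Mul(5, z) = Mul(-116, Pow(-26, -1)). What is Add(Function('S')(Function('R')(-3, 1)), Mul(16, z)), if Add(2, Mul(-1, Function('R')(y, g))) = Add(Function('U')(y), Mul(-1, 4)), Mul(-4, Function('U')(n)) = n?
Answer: Rational(20008, 1365) ≈ 14.658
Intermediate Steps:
Function('U')(n) = Mul(Rational(-1, 4), n)
Function('R')(y, g) = Add(6, Mul(Rational(1, 4), y)) (Function('R')(y, g) = Add(2, Mul(-1, Add(Mul(Rational(-1, 4), y), Mul(-1, 4)))) = Add(2, Mul(-1, Add(Mul(Rational(-1, 4), y), -4))) = Add(2, Mul(-1, Add(-4, Mul(Rational(-1, 4), y)))) = Add(2, Add(4, Mul(Rational(1, 4), y))) = Add(6, Mul(Rational(1, 4), y)))
z = Rational(58, 65) (z = Mul(Rational(1, 5), Mul(-116, Pow(-26, -1))) = Mul(Rational(1, 5), Mul(-116, Rational(-1, 26))) = Mul(Rational(1, 5), Rational(58, 13)) = Rational(58, 65) ≈ 0.89231)
Add(Function('S')(Function('R')(-3, 1)), Mul(16, z)) = Add(Mul(2, Pow(Add(6, Mul(Rational(1, 4), -3)), -1)), Mul(16, Rational(58, 65))) = Add(Mul(2, Pow(Add(6, Rational(-3, 4)), -1)), Rational(928, 65)) = Add(Mul(2, Pow(Rational(21, 4), -1)), Rational(928, 65)) = Add(Mul(2, Rational(4, 21)), Rational(928, 65)) = Add(Rational(8, 21), Rational(928, 65)) = Rational(20008, 1365)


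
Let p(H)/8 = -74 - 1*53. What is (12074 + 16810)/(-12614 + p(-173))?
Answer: -498/235 ≈ -2.1191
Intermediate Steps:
p(H) = -1016 (p(H) = 8*(-74 - 1*53) = 8*(-74 - 53) = 8*(-127) = -1016)
(12074 + 16810)/(-12614 + p(-173)) = (12074 + 16810)/(-12614 - 1016) = 28884/(-13630) = 28884*(-1/13630) = -498/235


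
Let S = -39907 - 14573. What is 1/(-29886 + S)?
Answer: -1/84366 ≈ -1.1853e-5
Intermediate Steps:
S = -54480
1/(-29886 + S) = 1/(-29886 - 54480) = 1/(-84366) = -1/84366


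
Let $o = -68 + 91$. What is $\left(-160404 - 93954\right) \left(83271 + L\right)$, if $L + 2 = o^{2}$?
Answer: $-21314691684$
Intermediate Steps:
$o = 23$
$L = 527$ ($L = -2 + 23^{2} = -2 + 529 = 527$)
$\left(-160404 - 93954\right) \left(83271 + L\right) = \left(-160404 - 93954\right) \left(83271 + 527\right) = \left(-254358\right) 83798 = -21314691684$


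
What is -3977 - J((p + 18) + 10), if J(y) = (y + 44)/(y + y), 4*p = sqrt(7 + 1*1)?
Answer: -12467949/3134 + 22*sqrt(2)/1567 ≈ -3978.3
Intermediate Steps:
p = sqrt(2)/2 (p = sqrt(7 + 1*1)/4 = sqrt(7 + 1)/4 = sqrt(8)/4 = (2*sqrt(2))/4 = sqrt(2)/2 ≈ 0.70711)
J(y) = (44 + y)/(2*y) (J(y) = (44 + y)/((2*y)) = (44 + y)*(1/(2*y)) = (44 + y)/(2*y))
-3977 - J((p + 18) + 10) = -3977 - (44 + ((sqrt(2)/2 + 18) + 10))/(2*((sqrt(2)/2 + 18) + 10)) = -3977 - (44 + ((18 + sqrt(2)/2) + 10))/(2*((18 + sqrt(2)/2) + 10)) = -3977 - (44 + (28 + sqrt(2)/2))/(2*(28 + sqrt(2)/2)) = -3977 - (72 + sqrt(2)/2)/(2*(28 + sqrt(2)/2))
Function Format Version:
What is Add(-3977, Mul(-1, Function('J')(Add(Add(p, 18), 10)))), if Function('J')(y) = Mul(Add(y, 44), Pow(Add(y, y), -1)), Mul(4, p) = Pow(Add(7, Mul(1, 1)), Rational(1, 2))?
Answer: Add(Rational(-12467949, 3134), Mul(Rational(22, 1567), Pow(2, Rational(1, 2)))) ≈ -3978.3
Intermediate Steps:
p = Mul(Rational(1, 2), Pow(2, Rational(1, 2))) (p = Mul(Rational(1, 4), Pow(Add(7, Mul(1, 1)), Rational(1, 2))) = Mul(Rational(1, 4), Pow(Add(7, 1), Rational(1, 2))) = Mul(Rational(1, 4), Pow(8, Rational(1, 2))) = Mul(Rational(1, 4), Mul(2, Pow(2, Rational(1, 2)))) = Mul(Rational(1, 2), Pow(2, Rational(1, 2))) ≈ 0.70711)
Function('J')(y) = Mul(Rational(1, 2), Pow(y, -1), Add(44, y)) (Function('J')(y) = Mul(Add(44, y), Pow(Mul(2, y), -1)) = Mul(Add(44, y), Mul(Rational(1, 2), Pow(y, -1))) = Mul(Rational(1, 2), Pow(y, -1), Add(44, y)))
Add(-3977, Mul(-1, Function('J')(Add(Add(p, 18), 10)))) = Add(-3977, Mul(-1, Mul(Rational(1, 2), Pow(Add(Add(Mul(Rational(1, 2), Pow(2, Rational(1, 2))), 18), 10), -1), Add(44, Add(Add(Mul(Rational(1, 2), Pow(2, Rational(1, 2))), 18), 10))))) = Add(-3977, Mul(-1, Mul(Rational(1, 2), Pow(Add(Add(18, Mul(Rational(1, 2), Pow(2, Rational(1, 2)))), 10), -1), Add(44, Add(Add(18, Mul(Rational(1, 2), Pow(2, Rational(1, 2)))), 10))))) = Add(-3977, Mul(-1, Mul(Rational(1, 2), Pow(Add(28, Mul(Rational(1, 2), Pow(2, Rational(1, 2)))), -1), Add(44, Add(28, Mul(Rational(1, 2), Pow(2, Rational(1, 2)))))))) = Add(-3977, Mul(-1, Mul(Rational(1, 2), Pow(Add(28, Mul(Rational(1, 2), Pow(2, Rational(1, 2)))), -1), Add(72, Mul(Rational(1, 2), Pow(2, Rational(1, 2))))))) = Add(-3977, Mul(Rational(-1, 2), Pow(Add(28, Mul(Rational(1, 2), Pow(2, Rational(1, 2)))), -1), Add(72, Mul(Rational(1, 2), Pow(2, Rational(1, 2))))))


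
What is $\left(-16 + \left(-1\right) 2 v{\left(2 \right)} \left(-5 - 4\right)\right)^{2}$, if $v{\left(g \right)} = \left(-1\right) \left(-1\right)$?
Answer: $4$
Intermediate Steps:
$v{\left(g \right)} = 1$
$\left(-16 + \left(-1\right) 2 v{\left(2 \right)} \left(-5 - 4\right)\right)^{2} = \left(-16 + \left(-1\right) 2 \cdot 1 \left(-5 - 4\right)\right)^{2} = \left(-16 + \left(-2\right) 1 \left(-9\right)\right)^{2} = \left(-16 - -18\right)^{2} = \left(-16 + 18\right)^{2} = 2^{2} = 4$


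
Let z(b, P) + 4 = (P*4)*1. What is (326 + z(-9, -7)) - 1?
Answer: 293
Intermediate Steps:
z(b, P) = -4 + 4*P (z(b, P) = -4 + (P*4)*1 = -4 + (4*P)*1 = -4 + 4*P)
(326 + z(-9, -7)) - 1 = (326 + (-4 + 4*(-7))) - 1 = (326 + (-4 - 28)) - 1 = (326 - 32) - 1 = 294 - 1 = 293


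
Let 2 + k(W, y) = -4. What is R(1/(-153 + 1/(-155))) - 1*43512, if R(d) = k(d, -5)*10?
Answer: -43572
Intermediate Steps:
k(W, y) = -6 (k(W, y) = -2 - 4 = -6)
R(d) = -60 (R(d) = -6*10 = -60)
R(1/(-153 + 1/(-155))) - 1*43512 = -60 - 1*43512 = -60 - 43512 = -43572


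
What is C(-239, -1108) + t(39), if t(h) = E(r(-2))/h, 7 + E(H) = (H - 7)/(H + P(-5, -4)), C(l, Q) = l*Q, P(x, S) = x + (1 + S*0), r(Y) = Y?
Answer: 20655325/78 ≈ 2.6481e+5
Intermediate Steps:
P(x, S) = 1 + x (P(x, S) = x + (1 + 0) = x + 1 = 1 + x)
C(l, Q) = Q*l
E(H) = -7 + (-7 + H)/(-4 + H) (E(H) = -7 + (H - 7)/(H + (1 - 5)) = -7 + (-7 + H)/(H - 4) = -7 + (-7 + H)/(-4 + H))
t(h) = -11/(2*h) (t(h) = (3*(7 - 2*(-2))/(-4 - 2))/h = (3*(7 + 4)/(-6))/h = (3*(-⅙)*11)/h = -11/(2*h))
C(-239, -1108) + t(39) = -1108*(-239) - 11/2/39 = 264812 - 11/2*1/39 = 264812 - 11/78 = 20655325/78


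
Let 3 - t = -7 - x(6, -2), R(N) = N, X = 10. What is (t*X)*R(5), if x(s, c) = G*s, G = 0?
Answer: 500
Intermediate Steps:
x(s, c) = 0 (x(s, c) = 0*s = 0)
t = 10 (t = 3 - (-7 - 1*0) = 3 - (-7 + 0) = 3 - 1*(-7) = 3 + 7 = 10)
(t*X)*R(5) = (10*10)*5 = 100*5 = 500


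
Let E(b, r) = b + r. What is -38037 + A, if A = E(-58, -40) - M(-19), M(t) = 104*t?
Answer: -36159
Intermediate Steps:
A = 1878 (A = (-58 - 40) - 104*(-19) = -98 - 1*(-1976) = -98 + 1976 = 1878)
-38037 + A = -38037 + 1878 = -36159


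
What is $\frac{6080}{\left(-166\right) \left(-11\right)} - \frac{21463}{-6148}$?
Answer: $\frac{38285639}{5613124} \approx 6.8207$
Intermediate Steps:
$\frac{6080}{\left(-166\right) \left(-11\right)} - \frac{21463}{-6148} = \frac{6080}{1826} - - \frac{21463}{6148} = 6080 \cdot \frac{1}{1826} + \frac{21463}{6148} = \frac{3040}{913} + \frac{21463}{6148} = \frac{38285639}{5613124}$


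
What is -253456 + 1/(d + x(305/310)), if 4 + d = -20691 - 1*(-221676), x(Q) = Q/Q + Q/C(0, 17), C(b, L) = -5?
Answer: -15791413614394/62304359 ≈ -2.5346e+5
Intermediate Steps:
x(Q) = 1 - Q/5 (x(Q) = Q/Q + Q/(-5) = 1 + Q*(-⅕) = 1 - Q/5)
d = 200981 (d = -4 + (-20691 - 1*(-221676)) = -4 + (-20691 + 221676) = -4 + 200985 = 200981)
-253456 + 1/(d + x(305/310)) = -253456 + 1/(200981 + (1 - 61/310)) = -253456 + 1/(200981 + 249/310) = -253456 + 1/(62304359/310) = -253456 + 310/62304359 = -15791413614394/62304359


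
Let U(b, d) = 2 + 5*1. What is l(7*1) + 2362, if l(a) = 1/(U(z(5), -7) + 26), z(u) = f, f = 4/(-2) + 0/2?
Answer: 77947/33 ≈ 2362.0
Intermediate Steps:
f = -2 (f = 4*(-½) + 0*(½) = -2 + 0 = -2)
z(u) = -2
U(b, d) = 7 (U(b, d) = 2 + 5 = 7)
l(a) = 1/33 (l(a) = 1/(7 + 26) = 1/33)
l(7*1) + 2362 = 1/33 + 2362 = 77947/33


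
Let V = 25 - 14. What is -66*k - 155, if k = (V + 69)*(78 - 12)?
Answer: -348635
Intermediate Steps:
V = 11
k = 5280 (k = (11 + 69)*(78 - 12) = 80*66 = 5280)
-66*k - 155 = -66*5280 - 155 = -348480 - 155 = -348635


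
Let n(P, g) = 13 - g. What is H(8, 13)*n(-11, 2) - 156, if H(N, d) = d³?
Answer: 24011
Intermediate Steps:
H(8, 13)*n(-11, 2) - 156 = 13³*(13 - 1*2) - 156 = 2197*(13 - 2) - 156 = 2197*11 - 156 = 24167 - 156 = 24011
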